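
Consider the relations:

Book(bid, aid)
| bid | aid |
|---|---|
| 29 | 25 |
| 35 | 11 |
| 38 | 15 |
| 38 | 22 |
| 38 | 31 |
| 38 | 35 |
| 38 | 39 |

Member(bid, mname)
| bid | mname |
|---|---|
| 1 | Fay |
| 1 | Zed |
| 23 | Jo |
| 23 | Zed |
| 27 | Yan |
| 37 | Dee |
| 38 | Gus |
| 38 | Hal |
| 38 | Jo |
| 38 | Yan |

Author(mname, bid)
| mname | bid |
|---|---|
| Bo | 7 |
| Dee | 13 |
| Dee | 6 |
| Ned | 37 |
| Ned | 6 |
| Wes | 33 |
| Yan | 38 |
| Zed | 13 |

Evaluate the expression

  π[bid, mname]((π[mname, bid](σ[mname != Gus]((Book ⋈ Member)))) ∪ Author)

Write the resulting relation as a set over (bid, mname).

{(13, Dee), (13, Zed), (33, Wes), (37, Ned), (38, Hal), (38, Jo), (38, Yan), (6, Dee), (6, Ned), (7, Bo)}

Joining Book and Member on bid yields {(38, 15, Gus), (38, 15, Hal), (38, 15, Jo), (38, 15, Yan), (38, 22, Gus), (38, 22, Hal), (38, 22, Jo), (38, 22, Yan), (38, 31, Gus), (38, 31, Hal), (38, 31, Jo), (38, 31, Yan), (38, 35, Gus), (38, 35, Hal), (38, 35, Jo), (38, 35, Yan), (38, 39, Gus), (38, 39, Hal), (38, 39, Jo), (38, 39, Yan)}.
Selection mname != Gus: {(38, 15, Hal), (38, 15, Jo), (38, 15, Yan), (38, 22, Hal), (38, 22, Jo), (38, 22, Yan), (38, 31, Hal), (38, 31, Jo), (38, 31, Yan), (38, 35, Hal), (38, 35, Jo), (38, 35, Yan), (38, 39, Hal), (38, 39, Jo), (38, 39, Yan)}
Keep only column(s) mname, bid (12 duplicate(s) eliminated): {(Hal, 38), (Jo, 38), (Yan, 38)}
Taking the union: {(Bo, 7), (Dee, 13), (Dee, 6), (Hal, 38), (Jo, 38), (Ned, 37), (Ned, 6), (Wes, 33), (Yan, 38), (Zed, 13)}
Keep only column(s) bid, mname: {(13, Dee), (13, Zed), (33, Wes), (37, Ned), (38, Hal), (38, Jo), (38, Yan), (6, Dee), (6, Ned), (7, Bo)}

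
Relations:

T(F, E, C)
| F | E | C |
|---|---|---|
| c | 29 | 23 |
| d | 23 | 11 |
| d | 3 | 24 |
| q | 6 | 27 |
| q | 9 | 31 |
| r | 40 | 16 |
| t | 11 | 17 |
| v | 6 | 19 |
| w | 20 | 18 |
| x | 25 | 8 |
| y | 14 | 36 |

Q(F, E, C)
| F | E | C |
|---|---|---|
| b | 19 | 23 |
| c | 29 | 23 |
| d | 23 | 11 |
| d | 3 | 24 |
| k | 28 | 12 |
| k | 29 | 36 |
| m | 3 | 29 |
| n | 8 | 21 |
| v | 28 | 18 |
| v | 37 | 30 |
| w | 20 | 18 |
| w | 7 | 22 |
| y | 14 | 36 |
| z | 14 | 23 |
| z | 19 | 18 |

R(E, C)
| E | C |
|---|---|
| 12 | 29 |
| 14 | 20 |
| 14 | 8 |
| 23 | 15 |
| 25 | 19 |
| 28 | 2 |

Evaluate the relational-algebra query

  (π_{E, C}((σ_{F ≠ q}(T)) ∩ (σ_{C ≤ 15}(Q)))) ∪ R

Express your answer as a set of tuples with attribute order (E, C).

{(12, 29), (14, 20), (14, 8), (23, 11), (23, 15), (25, 19), (28, 2)}

Selection F ≠ q: {(c, 29, 23), (d, 23, 11), (d, 3, 24), (r, 40, 16), (t, 11, 17), (v, 6, 19), (w, 20, 18), (x, 25, 8), (y, 14, 36)}
Selection C ≤ 15: {(d, 23, 11), (k, 28, 12)}
Intersection: {(c, 29, 23), (d, 23, 11), (d, 3, 24), (r, 40, 16), (t, 11, 17), (v, 6, 19), (w, 20, 18), (x, 25, 8), (y, 14, 36)} with {(d, 23, 11), (k, 28, 12)} → {(d, 23, 11)}
π_{E, C} gives {(23, 11)}.
Union: {(23, 11)} with {(12, 29), (14, 20), (14, 8), (23, 15), (25, 19), (28, 2)} → {(12, 29), (14, 20), (14, 8), (23, 11), (23, 15), (25, 19), (28, 2)}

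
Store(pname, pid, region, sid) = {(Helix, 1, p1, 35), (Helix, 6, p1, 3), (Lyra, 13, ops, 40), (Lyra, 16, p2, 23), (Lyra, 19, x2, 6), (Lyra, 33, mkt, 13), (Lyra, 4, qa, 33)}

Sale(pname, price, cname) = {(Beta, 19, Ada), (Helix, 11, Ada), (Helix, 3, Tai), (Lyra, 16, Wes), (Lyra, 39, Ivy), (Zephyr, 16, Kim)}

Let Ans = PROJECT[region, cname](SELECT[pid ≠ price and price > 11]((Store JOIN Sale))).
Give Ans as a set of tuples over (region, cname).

Natural join on pname: {(Helix, 1, p1, 35, 11, Ada), (Helix, 1, p1, 35, 3, Tai), (Helix, 6, p1, 3, 11, Ada), (Helix, 6, p1, 3, 3, Tai), (Lyra, 13, ops, 40, 16, Wes), (Lyra, 13, ops, 40, 39, Ivy), (Lyra, 16, p2, 23, 16, Wes), (Lyra, 16, p2, 23, 39, Ivy), (Lyra, 19, x2, 6, 16, Wes), (Lyra, 19, x2, 6, 39, Ivy), (Lyra, 33, mkt, 13, 16, Wes), (Lyra, 33, mkt, 13, 39, Ivy), (Lyra, 4, qa, 33, 16, Wes), (Lyra, 4, qa, 33, 39, Ivy)}
σ[pid ≠ price and price > 11]: keep tuples satisfying pid ≠ price and price > 11 → {(Lyra, 13, ops, 40, 16, Wes), (Lyra, 13, ops, 40, 39, Ivy), (Lyra, 16, p2, 23, 39, Ivy), (Lyra, 19, x2, 6, 16, Wes), (Lyra, 19, x2, 6, 39, Ivy), (Lyra, 33, mkt, 13, 16, Wes), (Lyra, 33, mkt, 13, 39, Ivy), (Lyra, 4, qa, 33, 16, Wes), (Lyra, 4, qa, 33, 39, Ivy)}
Projecting to region, cname: {(mkt, Ivy), (mkt, Wes), (ops, Ivy), (ops, Wes), (p2, Ivy), (qa, Ivy), (qa, Wes), (x2, Ivy), (x2, Wes)}

{(mkt, Ivy), (mkt, Wes), (ops, Ivy), (ops, Wes), (p2, Ivy), (qa, Ivy), (qa, Wes), (x2, Ivy), (x2, Wes)}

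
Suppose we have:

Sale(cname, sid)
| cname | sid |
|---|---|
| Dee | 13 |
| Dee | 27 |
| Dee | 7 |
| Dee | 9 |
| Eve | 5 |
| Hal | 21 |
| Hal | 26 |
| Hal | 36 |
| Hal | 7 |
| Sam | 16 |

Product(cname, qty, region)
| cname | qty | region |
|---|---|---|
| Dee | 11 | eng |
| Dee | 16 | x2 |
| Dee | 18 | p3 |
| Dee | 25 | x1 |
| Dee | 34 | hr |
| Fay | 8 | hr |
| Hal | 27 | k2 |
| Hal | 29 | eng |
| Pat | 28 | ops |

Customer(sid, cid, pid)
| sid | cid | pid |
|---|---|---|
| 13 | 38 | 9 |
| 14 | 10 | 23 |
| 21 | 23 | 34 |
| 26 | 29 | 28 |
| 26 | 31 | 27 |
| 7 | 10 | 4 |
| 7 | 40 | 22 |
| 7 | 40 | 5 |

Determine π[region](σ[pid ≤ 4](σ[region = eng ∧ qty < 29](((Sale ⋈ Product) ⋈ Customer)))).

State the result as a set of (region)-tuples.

{eng}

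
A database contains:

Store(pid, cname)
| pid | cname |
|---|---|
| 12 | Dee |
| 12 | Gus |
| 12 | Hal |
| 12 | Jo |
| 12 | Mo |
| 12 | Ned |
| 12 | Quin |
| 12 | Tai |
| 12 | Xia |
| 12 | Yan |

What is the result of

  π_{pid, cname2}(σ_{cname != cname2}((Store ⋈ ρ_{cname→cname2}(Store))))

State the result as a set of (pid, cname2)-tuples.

ρ[cname→cname2]: schema becomes (pid, cname2); tuples unchanged.
Natural join on pid: {(12, Dee, Dee), (12, Dee, Gus), (12, Dee, Hal), (12, Dee, Jo), (12, Dee, Mo), (12, Dee, Ned), (12, Dee, Quin), (12, Dee, Tai), (12, Dee, Xia), (12, Dee, Yan), (12, Gus, Dee), (12, Gus, Gus), (12, Gus, Hal), (12, Gus, Jo), (12, Gus, Mo), (12, Gus, Ned), (12, Gus, Quin), (12, Gus, Tai), (12, Gus, Xia), (12, Gus, Yan), (12, Hal, Dee), (12, Hal, Gus), (12, Hal, Hal), (12, Hal, Jo), (12, Hal, Mo), (12, Hal, Ned), (12, Hal, Quin), (12, Hal, Tai), (12, Hal, Xia), (12, Hal, Yan), (12, Jo, Dee), (12, Jo, Gus), (12, Jo, Hal), (12, Jo, Jo), (12, Jo, Mo), (12, Jo, Ned), (12, Jo, Quin), (12, Jo, Tai), (12, Jo, Xia), (12, Jo, Yan), (12, Mo, Dee), (12, Mo, Gus), (12, Mo, Hal), (12, Mo, Jo), (12, Mo, Mo), (12, Mo, Ned), (12, Mo, Quin), (12, Mo, Tai), (12, Mo, Xia), (12, Mo, Yan), (12, Ned, Dee), (12, Ned, Gus), (12, Ned, Hal), (12, Ned, Jo), (12, Ned, Mo), (12, Ned, Ned), (12, Ned, Quin), (12, Ned, Tai), (12, Ned, Xia), (12, Ned, Yan), (12, Quin, Dee), (12, Quin, Gus), (12, Quin, Hal), (12, Quin, Jo), (12, Quin, Mo), (12, Quin, Ned), (12, Quin, Quin), (12, Quin, Tai), (12, Quin, Xia), (12, Quin, Yan), (12, Tai, Dee), (12, Tai, Gus), (12, Tai, Hal), (12, Tai, Jo), (12, Tai, Mo), (12, Tai, Ned), (12, Tai, Quin), (12, Tai, Tai), (12, Tai, Xia), (12, Tai, Yan), (12, Xia, Dee), (12, Xia, Gus), (12, Xia, Hal), (12, Xia, Jo), (12, Xia, Mo), (12, Xia, Ned), (12, Xia, Quin), (12, Xia, Tai), (12, Xia, Xia), (12, Xia, Yan), (12, Yan, Dee), (12, Yan, Gus), (12, Yan, Hal), (12, Yan, Jo), (12, Yan, Mo), (12, Yan, Ned), (12, Yan, Quin), (12, Yan, Tai), (12, Yan, Xia), (12, Yan, Yan)}
σ[cname != cname2]: keep tuples satisfying cname != cname2 → {(12, Dee, Gus), (12, Dee, Hal), (12, Dee, Jo), (12, Dee, Mo), (12, Dee, Ned), (12, Dee, Quin), (12, Dee, Tai), (12, Dee, Xia), (12, Dee, Yan), (12, Gus, Dee), (12, Gus, Hal), (12, Gus, Jo), (12, Gus, Mo), (12, Gus, Ned), (12, Gus, Quin), (12, Gus, Tai), (12, Gus, Xia), (12, Gus, Yan), (12, Hal, Dee), (12, Hal, Gus), (12, Hal, Jo), (12, Hal, Mo), (12, Hal, Ned), (12, Hal, Quin), (12, Hal, Tai), (12, Hal, Xia), (12, Hal, Yan), (12, Jo, Dee), (12, Jo, Gus), (12, Jo, Hal), (12, Jo, Mo), (12, Jo, Ned), (12, Jo, Quin), (12, Jo, Tai), (12, Jo, Xia), (12, Jo, Yan), (12, Mo, Dee), (12, Mo, Gus), (12, Mo, Hal), (12, Mo, Jo), (12, Mo, Ned), (12, Mo, Quin), (12, Mo, Tai), (12, Mo, Xia), (12, Mo, Yan), (12, Ned, Dee), (12, Ned, Gus), (12, Ned, Hal), (12, Ned, Jo), (12, Ned, Mo), (12, Ned, Quin), (12, Ned, Tai), (12, Ned, Xia), (12, Ned, Yan), (12, Quin, Dee), (12, Quin, Gus), (12, Quin, Hal), (12, Quin, Jo), (12, Quin, Mo), (12, Quin, Ned), (12, Quin, Tai), (12, Quin, Xia), (12, Quin, Yan), (12, Tai, Dee), (12, Tai, Gus), (12, Tai, Hal), (12, Tai, Jo), (12, Tai, Mo), (12, Tai, Ned), (12, Tai, Quin), (12, Tai, Xia), (12, Tai, Yan), (12, Xia, Dee), (12, Xia, Gus), (12, Xia, Hal), (12, Xia, Jo), (12, Xia, Mo), (12, Xia, Ned), (12, Xia, Quin), (12, Xia, Tai), (12, Xia, Yan), (12, Yan, Dee), (12, Yan, Gus), (12, Yan, Hal), (12, Yan, Jo), (12, Yan, Mo), (12, Yan, Ned), (12, Yan, Quin), (12, Yan, Tai), (12, Yan, Xia)}
Projecting to pid, cname2 (80 duplicate(s) eliminated): {(12, Dee), (12, Gus), (12, Hal), (12, Jo), (12, Mo), (12, Ned), (12, Quin), (12, Tai), (12, Xia), (12, Yan)}

{(12, Dee), (12, Gus), (12, Hal), (12, Jo), (12, Mo), (12, Ned), (12, Quin), (12, Tai), (12, Xia), (12, Yan)}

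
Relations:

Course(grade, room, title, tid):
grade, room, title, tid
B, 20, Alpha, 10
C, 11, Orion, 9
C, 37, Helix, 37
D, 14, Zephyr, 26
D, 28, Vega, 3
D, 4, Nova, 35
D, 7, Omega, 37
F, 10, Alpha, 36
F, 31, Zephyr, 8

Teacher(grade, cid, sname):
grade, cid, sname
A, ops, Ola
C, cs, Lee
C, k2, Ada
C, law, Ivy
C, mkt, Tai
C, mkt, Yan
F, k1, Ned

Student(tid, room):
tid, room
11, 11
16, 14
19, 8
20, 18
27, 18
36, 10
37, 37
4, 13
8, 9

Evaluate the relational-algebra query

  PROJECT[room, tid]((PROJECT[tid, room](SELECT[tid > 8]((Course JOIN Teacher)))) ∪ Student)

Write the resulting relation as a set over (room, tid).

{(10, 36), (11, 11), (11, 9), (13, 4), (14, 16), (18, 20), (18, 27), (37, 37), (8, 19), (9, 8)}

Joining Course and Teacher on grade yields {(C, 11, Orion, 9, cs, Lee), (C, 11, Orion, 9, k2, Ada), (C, 11, Orion, 9, law, Ivy), (C, 11, Orion, 9, mkt, Tai), (C, 11, Orion, 9, mkt, Yan), (C, 37, Helix, 37, cs, Lee), (C, 37, Helix, 37, k2, Ada), (C, 37, Helix, 37, law, Ivy), (C, 37, Helix, 37, mkt, Tai), (C, 37, Helix, 37, mkt, Yan), (F, 10, Alpha, 36, k1, Ned), (F, 31, Zephyr, 8, k1, Ned)}.
σ[tid > 8]: keep tuples satisfying tid > 8 → {(C, 11, Orion, 9, cs, Lee), (C, 11, Orion, 9, k2, Ada), (C, 11, Orion, 9, law, Ivy), (C, 11, Orion, 9, mkt, Tai), (C, 11, Orion, 9, mkt, Yan), (C, 37, Helix, 37, cs, Lee), (C, 37, Helix, 37, k2, Ada), (C, 37, Helix, 37, law, Ivy), (C, 37, Helix, 37, mkt, Tai), (C, 37, Helix, 37, mkt, Yan), (F, 10, Alpha, 36, k1, Ned)}
π_{tid, room} gives {(36, 10), (37, 37), (9, 11)} (8 duplicate(s) eliminated).
Union: {(36, 10), (37, 37), (9, 11)} with {(11, 11), (16, 14), (19, 8), (20, 18), (27, 18), (36, 10), (37, 37), (4, 13), (8, 9)} → {(11, 11), (16, 14), (19, 8), (20, 18), (27, 18), (36, 10), (37, 37), (4, 13), (8, 9), (9, 11)}
π_{room, tid} gives {(10, 36), (11, 11), (11, 9), (13, 4), (14, 16), (18, 20), (18, 27), (37, 37), (8, 19), (9, 8)}.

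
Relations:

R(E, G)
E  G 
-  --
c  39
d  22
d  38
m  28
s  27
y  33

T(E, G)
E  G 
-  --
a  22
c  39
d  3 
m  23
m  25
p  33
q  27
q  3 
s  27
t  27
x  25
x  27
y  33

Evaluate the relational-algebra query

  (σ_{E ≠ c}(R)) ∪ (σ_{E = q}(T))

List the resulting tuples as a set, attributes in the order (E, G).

Filtering on E ≠ c leaves {(d, 22), (d, 38), (m, 28), (s, 27), (y, 33)}.
Filtering on E = q leaves {(q, 27), (q, 3)}.
Set union of the two operands is {(d, 22), (d, 38), (m, 28), (q, 27), (q, 3), (s, 27), (y, 33)}.

{(d, 22), (d, 38), (m, 28), (q, 27), (q, 3), (s, 27), (y, 33)}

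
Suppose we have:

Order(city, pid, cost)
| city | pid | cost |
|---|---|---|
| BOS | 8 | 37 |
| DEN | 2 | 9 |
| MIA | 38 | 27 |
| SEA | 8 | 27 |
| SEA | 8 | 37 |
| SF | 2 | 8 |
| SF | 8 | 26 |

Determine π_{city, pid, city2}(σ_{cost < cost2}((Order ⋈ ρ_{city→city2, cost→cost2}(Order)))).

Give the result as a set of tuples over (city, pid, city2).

{(SEA, 8, BOS), (SEA, 8, SEA), (SF, 2, DEN), (SF, 8, BOS), (SF, 8, SEA)}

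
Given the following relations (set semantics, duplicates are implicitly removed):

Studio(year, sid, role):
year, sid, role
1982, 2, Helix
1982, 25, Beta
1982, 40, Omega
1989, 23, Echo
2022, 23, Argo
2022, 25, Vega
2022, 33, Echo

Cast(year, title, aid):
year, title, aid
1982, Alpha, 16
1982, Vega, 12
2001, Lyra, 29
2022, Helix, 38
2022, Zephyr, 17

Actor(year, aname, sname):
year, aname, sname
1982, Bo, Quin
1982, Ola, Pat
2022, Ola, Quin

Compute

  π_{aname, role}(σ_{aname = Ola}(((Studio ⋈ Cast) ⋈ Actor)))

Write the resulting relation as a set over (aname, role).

{(Ola, Argo), (Ola, Beta), (Ola, Echo), (Ola, Helix), (Ola, Omega), (Ola, Vega)}

Natural join on year: {(1982, 2, Helix, Alpha, 16), (1982, 2, Helix, Vega, 12), (1982, 25, Beta, Alpha, 16), (1982, 25, Beta, Vega, 12), (1982, 40, Omega, Alpha, 16), (1982, 40, Omega, Vega, 12), (2022, 23, Argo, Helix, 38), (2022, 23, Argo, Zephyr, 17), (2022, 25, Vega, Helix, 38), (2022, 25, Vega, Zephyr, 17), (2022, 33, Echo, Helix, 38), (2022, 33, Echo, Zephyr, 17)}
Natural join on year: {(1982, 2, Helix, Alpha, 16, Bo, Quin), (1982, 2, Helix, Alpha, 16, Ola, Pat), (1982, 2, Helix, Vega, 12, Bo, Quin), (1982, 2, Helix, Vega, 12, Ola, Pat), (1982, 25, Beta, Alpha, 16, Bo, Quin), (1982, 25, Beta, Alpha, 16, Ola, Pat), (1982, 25, Beta, Vega, 12, Bo, Quin), (1982, 25, Beta, Vega, 12, Ola, Pat), (1982, 40, Omega, Alpha, 16, Bo, Quin), (1982, 40, Omega, Alpha, 16, Ola, Pat), (1982, 40, Omega, Vega, 12, Bo, Quin), (1982, 40, Omega, Vega, 12, Ola, Pat), (2022, 23, Argo, Helix, 38, Ola, Quin), (2022, 23, Argo, Zephyr, 17, Ola, Quin), (2022, 25, Vega, Helix, 38, Ola, Quin), (2022, 25, Vega, Zephyr, 17, Ola, Quin), (2022, 33, Echo, Helix, 38, Ola, Quin), (2022, 33, Echo, Zephyr, 17, Ola, Quin)}
Apply σ_{aname = Ola}; surviving tuples: {(1982, 2, Helix, Alpha, 16, Ola, Pat), (1982, 2, Helix, Vega, 12, Ola, Pat), (1982, 25, Beta, Alpha, 16, Ola, Pat), (1982, 25, Beta, Vega, 12, Ola, Pat), (1982, 40, Omega, Alpha, 16, Ola, Pat), (1982, 40, Omega, Vega, 12, Ola, Pat), (2022, 23, Argo, Helix, 38, Ola, Quin), (2022, 23, Argo, Zephyr, 17, Ola, Quin), (2022, 25, Vega, Helix, 38, Ola, Quin), (2022, 25, Vega, Zephyr, 17, Ola, Quin), (2022, 33, Echo, Helix, 38, Ola, Quin), (2022, 33, Echo, Zephyr, 17, Ola, Quin)}
π_{aname, role} gives {(Ola, Argo), (Ola, Beta), (Ola, Echo), (Ola, Helix), (Ola, Omega), (Ola, Vega)} (6 duplicate(s) eliminated).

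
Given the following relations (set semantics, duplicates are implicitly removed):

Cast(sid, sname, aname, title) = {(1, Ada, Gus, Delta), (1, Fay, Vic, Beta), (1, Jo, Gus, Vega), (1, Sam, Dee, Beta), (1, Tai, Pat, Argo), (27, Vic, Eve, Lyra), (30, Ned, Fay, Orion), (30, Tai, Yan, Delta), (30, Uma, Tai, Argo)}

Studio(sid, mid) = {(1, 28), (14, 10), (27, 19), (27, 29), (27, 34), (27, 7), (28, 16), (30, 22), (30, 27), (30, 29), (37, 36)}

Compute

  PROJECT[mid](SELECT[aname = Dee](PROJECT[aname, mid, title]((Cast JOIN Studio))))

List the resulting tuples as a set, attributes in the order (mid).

{28}

Joining Cast and Studio on sid yields {(1, Ada, Gus, Delta, 28), (1, Fay, Vic, Beta, 28), (1, Jo, Gus, Vega, 28), (1, Sam, Dee, Beta, 28), (1, Tai, Pat, Argo, 28), (27, Vic, Eve, Lyra, 19), (27, Vic, Eve, Lyra, 29), (27, Vic, Eve, Lyra, 34), (27, Vic, Eve, Lyra, 7), (30, Ned, Fay, Orion, 22), (30, Ned, Fay, Orion, 27), (30, Ned, Fay, Orion, 29), (30, Tai, Yan, Delta, 22), (30, Tai, Yan, Delta, 27), (30, Tai, Yan, Delta, 29), (30, Uma, Tai, Argo, 22), (30, Uma, Tai, Argo, 27), (30, Uma, Tai, Argo, 29)}.
π_{aname, mid, title} gives {(Dee, 28, Beta), (Eve, 19, Lyra), (Eve, 29, Lyra), (Eve, 34, Lyra), (Eve, 7, Lyra), (Fay, 22, Orion), (Fay, 27, Orion), (Fay, 29, Orion), (Gus, 28, Delta), (Gus, 28, Vega), (Pat, 28, Argo), (Tai, 22, Argo), (Tai, 27, Argo), (Tai, 29, Argo), (Vic, 28, Beta), (Yan, 22, Delta), (Yan, 27, Delta), (Yan, 29, Delta)}.
Apply σ_{aname = Dee}; surviving tuples: {(Dee, 28, Beta)}
π_{mid} gives {28}.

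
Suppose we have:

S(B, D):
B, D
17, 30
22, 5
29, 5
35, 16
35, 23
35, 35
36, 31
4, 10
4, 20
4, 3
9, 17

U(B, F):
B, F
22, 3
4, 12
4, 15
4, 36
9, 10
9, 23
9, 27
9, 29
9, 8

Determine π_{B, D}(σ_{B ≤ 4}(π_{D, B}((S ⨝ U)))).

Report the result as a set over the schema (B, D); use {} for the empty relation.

{(4, 10), (4, 20), (4, 3)}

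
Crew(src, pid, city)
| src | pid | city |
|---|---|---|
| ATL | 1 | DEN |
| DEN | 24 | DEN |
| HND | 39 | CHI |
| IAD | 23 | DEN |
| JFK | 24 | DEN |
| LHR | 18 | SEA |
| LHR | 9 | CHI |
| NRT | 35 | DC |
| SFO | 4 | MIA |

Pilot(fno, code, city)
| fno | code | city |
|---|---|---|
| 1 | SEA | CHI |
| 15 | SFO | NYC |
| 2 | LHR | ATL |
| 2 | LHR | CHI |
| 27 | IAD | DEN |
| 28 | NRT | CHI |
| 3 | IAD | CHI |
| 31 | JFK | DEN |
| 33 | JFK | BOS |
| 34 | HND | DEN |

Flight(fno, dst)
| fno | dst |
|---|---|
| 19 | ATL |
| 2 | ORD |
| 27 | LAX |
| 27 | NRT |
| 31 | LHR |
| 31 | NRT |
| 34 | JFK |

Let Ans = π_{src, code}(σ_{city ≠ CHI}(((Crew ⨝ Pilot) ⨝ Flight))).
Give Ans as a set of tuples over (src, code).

Crew ⋈ Pilot (natural join on city): {(ATL, 1, DEN, 27, IAD), (ATL, 1, DEN, 31, JFK), (ATL, 1, DEN, 34, HND), (DEN, 24, DEN, 27, IAD), (DEN, 24, DEN, 31, JFK), (DEN, 24, DEN, 34, HND), (HND, 39, CHI, 1, SEA), (HND, 39, CHI, 2, LHR), (HND, 39, CHI, 28, NRT), (HND, 39, CHI, 3, IAD), (IAD, 23, DEN, 27, IAD), (IAD, 23, DEN, 31, JFK), (IAD, 23, DEN, 34, HND), (JFK, 24, DEN, 27, IAD), (JFK, 24, DEN, 31, JFK), (JFK, 24, DEN, 34, HND), (LHR, 9, CHI, 1, SEA), (LHR, 9, CHI, 2, LHR), (LHR, 9, CHI, 28, NRT), (LHR, 9, CHI, 3, IAD)}
(Crew ⨝ Pilot) ⋈ Flight (natural join on fno): {(ATL, 1, DEN, 27, IAD, LAX), (ATL, 1, DEN, 27, IAD, NRT), (ATL, 1, DEN, 31, JFK, LHR), (ATL, 1, DEN, 31, JFK, NRT), (ATL, 1, DEN, 34, HND, JFK), (DEN, 24, DEN, 27, IAD, LAX), (DEN, 24, DEN, 27, IAD, NRT), (DEN, 24, DEN, 31, JFK, LHR), (DEN, 24, DEN, 31, JFK, NRT), (DEN, 24, DEN, 34, HND, JFK), (HND, 39, CHI, 2, LHR, ORD), (IAD, 23, DEN, 27, IAD, LAX), (IAD, 23, DEN, 27, IAD, NRT), (IAD, 23, DEN, 31, JFK, LHR), (IAD, 23, DEN, 31, JFK, NRT), (IAD, 23, DEN, 34, HND, JFK), (JFK, 24, DEN, 27, IAD, LAX), (JFK, 24, DEN, 27, IAD, NRT), (JFK, 24, DEN, 31, JFK, LHR), (JFK, 24, DEN, 31, JFK, NRT), (JFK, 24, DEN, 34, HND, JFK), (LHR, 9, CHI, 2, LHR, ORD)}
Filtering on city ≠ CHI leaves {(ATL, 1, DEN, 27, IAD, LAX), (ATL, 1, DEN, 27, IAD, NRT), (ATL, 1, DEN, 31, JFK, LHR), (ATL, 1, DEN, 31, JFK, NRT), (ATL, 1, DEN, 34, HND, JFK), (DEN, 24, DEN, 27, IAD, LAX), (DEN, 24, DEN, 27, IAD, NRT), (DEN, 24, DEN, 31, JFK, LHR), (DEN, 24, DEN, 31, JFK, NRT), (DEN, 24, DEN, 34, HND, JFK), (IAD, 23, DEN, 27, IAD, LAX), (IAD, 23, DEN, 27, IAD, NRT), (IAD, 23, DEN, 31, JFK, LHR), (IAD, 23, DEN, 31, JFK, NRT), (IAD, 23, DEN, 34, HND, JFK), (JFK, 24, DEN, 27, IAD, LAX), (JFK, 24, DEN, 27, IAD, NRT), (JFK, 24, DEN, 31, JFK, LHR), (JFK, 24, DEN, 31, JFK, NRT), (JFK, 24, DEN, 34, HND, JFK)}.
π_{src, code} gives {(ATL, HND), (ATL, IAD), (ATL, JFK), (DEN, HND), (DEN, IAD), (DEN, JFK), (IAD, HND), (IAD, IAD), (IAD, JFK), (JFK, HND), (JFK, IAD), (JFK, JFK)} (8 duplicate(s) eliminated).

{(ATL, HND), (ATL, IAD), (ATL, JFK), (DEN, HND), (DEN, IAD), (DEN, JFK), (IAD, HND), (IAD, IAD), (IAD, JFK), (JFK, HND), (JFK, IAD), (JFK, JFK)}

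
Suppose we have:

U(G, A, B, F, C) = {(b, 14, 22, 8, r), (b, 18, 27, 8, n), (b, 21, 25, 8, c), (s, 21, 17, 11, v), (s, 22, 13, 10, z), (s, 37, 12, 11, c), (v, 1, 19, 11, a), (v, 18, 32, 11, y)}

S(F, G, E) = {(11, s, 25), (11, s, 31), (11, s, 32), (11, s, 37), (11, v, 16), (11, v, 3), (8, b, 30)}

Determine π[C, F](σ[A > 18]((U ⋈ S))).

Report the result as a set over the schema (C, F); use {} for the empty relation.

Joining U and S on G, F yields {(b, 14, 22, 8, r, 30), (b, 18, 27, 8, n, 30), (b, 21, 25, 8, c, 30), (s, 21, 17, 11, v, 25), (s, 21, 17, 11, v, 31), (s, 21, 17, 11, v, 32), (s, 21, 17, 11, v, 37), (s, 37, 12, 11, c, 25), (s, 37, 12, 11, c, 31), (s, 37, 12, 11, c, 32), (s, 37, 12, 11, c, 37), (v, 1, 19, 11, a, 16), (v, 1, 19, 11, a, 3), (v, 18, 32, 11, y, 16), (v, 18, 32, 11, y, 3)}.
Selection A > 18: {(b, 21, 25, 8, c, 30), (s, 21, 17, 11, v, 25), (s, 21, 17, 11, v, 31), (s, 21, 17, 11, v, 32), (s, 21, 17, 11, v, 37), (s, 37, 12, 11, c, 25), (s, 37, 12, 11, c, 31), (s, 37, 12, 11, c, 32), (s, 37, 12, 11, c, 37)}
π_{C, F} gives {(c, 11), (c, 8), (v, 11)} (6 duplicate(s) eliminated).

{(c, 11), (c, 8), (v, 11)}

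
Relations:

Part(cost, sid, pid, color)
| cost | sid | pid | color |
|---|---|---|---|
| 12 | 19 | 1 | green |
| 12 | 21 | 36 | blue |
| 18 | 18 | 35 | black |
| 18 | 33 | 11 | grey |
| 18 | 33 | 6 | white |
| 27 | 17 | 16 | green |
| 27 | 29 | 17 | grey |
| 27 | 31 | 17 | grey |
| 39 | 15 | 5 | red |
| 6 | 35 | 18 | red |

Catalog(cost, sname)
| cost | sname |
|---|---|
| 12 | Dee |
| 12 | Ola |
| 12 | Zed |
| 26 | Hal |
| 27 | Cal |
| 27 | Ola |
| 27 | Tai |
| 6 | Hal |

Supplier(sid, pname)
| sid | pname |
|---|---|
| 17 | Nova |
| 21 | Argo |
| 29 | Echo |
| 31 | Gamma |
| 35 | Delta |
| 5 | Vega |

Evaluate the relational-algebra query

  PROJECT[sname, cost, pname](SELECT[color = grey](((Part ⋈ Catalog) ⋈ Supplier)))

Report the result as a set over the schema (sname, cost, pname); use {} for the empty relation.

{(Cal, 27, Echo), (Cal, 27, Gamma), (Ola, 27, Echo), (Ola, 27, Gamma), (Tai, 27, Echo), (Tai, 27, Gamma)}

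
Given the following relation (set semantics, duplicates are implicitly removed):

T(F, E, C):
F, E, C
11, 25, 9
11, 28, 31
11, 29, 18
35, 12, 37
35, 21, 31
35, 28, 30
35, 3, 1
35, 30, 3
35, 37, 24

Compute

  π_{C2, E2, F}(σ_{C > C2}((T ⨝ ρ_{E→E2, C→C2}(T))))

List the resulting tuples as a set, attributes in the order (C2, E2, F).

{(1, 3, 35), (18, 29, 11), (24, 37, 35), (3, 30, 35), (30, 28, 35), (31, 21, 35), (9, 25, 11)}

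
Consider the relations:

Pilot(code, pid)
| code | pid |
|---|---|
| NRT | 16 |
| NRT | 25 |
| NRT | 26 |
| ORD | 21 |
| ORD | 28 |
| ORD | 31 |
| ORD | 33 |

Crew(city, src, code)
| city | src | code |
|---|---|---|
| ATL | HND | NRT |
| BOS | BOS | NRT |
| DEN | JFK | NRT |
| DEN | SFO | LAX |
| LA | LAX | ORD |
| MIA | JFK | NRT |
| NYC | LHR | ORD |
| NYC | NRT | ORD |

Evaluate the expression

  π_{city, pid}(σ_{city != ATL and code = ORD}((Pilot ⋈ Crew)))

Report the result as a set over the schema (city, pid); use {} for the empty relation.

{(LA, 21), (LA, 28), (LA, 31), (LA, 33), (NYC, 21), (NYC, 28), (NYC, 31), (NYC, 33)}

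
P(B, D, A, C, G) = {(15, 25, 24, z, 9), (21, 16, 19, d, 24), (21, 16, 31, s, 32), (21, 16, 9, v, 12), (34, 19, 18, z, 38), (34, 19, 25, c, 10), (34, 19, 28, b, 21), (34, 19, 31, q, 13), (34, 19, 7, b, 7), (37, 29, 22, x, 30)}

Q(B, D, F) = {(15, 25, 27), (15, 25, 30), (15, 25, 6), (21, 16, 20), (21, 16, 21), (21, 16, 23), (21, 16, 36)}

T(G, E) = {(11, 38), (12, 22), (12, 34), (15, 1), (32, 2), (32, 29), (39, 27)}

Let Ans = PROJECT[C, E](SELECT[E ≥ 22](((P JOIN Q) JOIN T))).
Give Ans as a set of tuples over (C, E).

{(s, 29), (v, 22), (v, 34)}

P ⋈ Q (natural join on B, D): {(15, 25, 24, z, 9, 27), (15, 25, 24, z, 9, 30), (15, 25, 24, z, 9, 6), (21, 16, 19, d, 24, 20), (21, 16, 19, d, 24, 21), (21, 16, 19, d, 24, 23), (21, 16, 19, d, 24, 36), (21, 16, 31, s, 32, 20), (21, 16, 31, s, 32, 21), (21, 16, 31, s, 32, 23), (21, 16, 31, s, 32, 36), (21, 16, 9, v, 12, 20), (21, 16, 9, v, 12, 21), (21, 16, 9, v, 12, 23), (21, 16, 9, v, 12, 36)}
(P JOIN Q) ⋈ T (natural join on G): {(21, 16, 31, s, 32, 20, 2), (21, 16, 31, s, 32, 20, 29), (21, 16, 31, s, 32, 21, 2), (21, 16, 31, s, 32, 21, 29), (21, 16, 31, s, 32, 23, 2), (21, 16, 31, s, 32, 23, 29), (21, 16, 31, s, 32, 36, 2), (21, 16, 31, s, 32, 36, 29), (21, 16, 9, v, 12, 20, 22), (21, 16, 9, v, 12, 20, 34), (21, 16, 9, v, 12, 21, 22), (21, 16, 9, v, 12, 21, 34), (21, 16, 9, v, 12, 23, 22), (21, 16, 9, v, 12, 23, 34), (21, 16, 9, v, 12, 36, 22), (21, 16, 9, v, 12, 36, 34)}
Selection E ≥ 22: {(21, 16, 31, s, 32, 20, 29), (21, 16, 31, s, 32, 21, 29), (21, 16, 31, s, 32, 23, 29), (21, 16, 31, s, 32, 36, 29), (21, 16, 9, v, 12, 20, 22), (21, 16, 9, v, 12, 20, 34), (21, 16, 9, v, 12, 21, 22), (21, 16, 9, v, 12, 21, 34), (21, 16, 9, v, 12, 23, 22), (21, 16, 9, v, 12, 23, 34), (21, 16, 9, v, 12, 36, 22), (21, 16, 9, v, 12, 36, 34)}
π_{C, E} gives {(s, 29), (v, 22), (v, 34)} (9 duplicate(s) eliminated).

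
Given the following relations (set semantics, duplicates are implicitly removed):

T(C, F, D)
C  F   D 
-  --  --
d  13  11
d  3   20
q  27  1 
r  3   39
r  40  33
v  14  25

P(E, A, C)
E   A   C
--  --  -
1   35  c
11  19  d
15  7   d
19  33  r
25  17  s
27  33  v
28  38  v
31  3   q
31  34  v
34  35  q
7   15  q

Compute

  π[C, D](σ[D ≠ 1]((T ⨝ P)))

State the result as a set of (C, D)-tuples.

Joining T and P on C yields {(d, 13, 11, 11, 19), (d, 13, 11, 15, 7), (d, 3, 20, 11, 19), (d, 3, 20, 15, 7), (q, 27, 1, 31, 3), (q, 27, 1, 34, 35), (q, 27, 1, 7, 15), (r, 3, 39, 19, 33), (r, 40, 33, 19, 33), (v, 14, 25, 27, 33), (v, 14, 25, 28, 38), (v, 14, 25, 31, 34)}.
Filtering on D ≠ 1 leaves {(d, 13, 11, 11, 19), (d, 13, 11, 15, 7), (d, 3, 20, 11, 19), (d, 3, 20, 15, 7), (r, 3, 39, 19, 33), (r, 40, 33, 19, 33), (v, 14, 25, 27, 33), (v, 14, 25, 28, 38), (v, 14, 25, 31, 34)}.
Keep only column(s) C, D (4 duplicate(s) eliminated): {(d, 11), (d, 20), (r, 33), (r, 39), (v, 25)}

{(d, 11), (d, 20), (r, 33), (r, 39), (v, 25)}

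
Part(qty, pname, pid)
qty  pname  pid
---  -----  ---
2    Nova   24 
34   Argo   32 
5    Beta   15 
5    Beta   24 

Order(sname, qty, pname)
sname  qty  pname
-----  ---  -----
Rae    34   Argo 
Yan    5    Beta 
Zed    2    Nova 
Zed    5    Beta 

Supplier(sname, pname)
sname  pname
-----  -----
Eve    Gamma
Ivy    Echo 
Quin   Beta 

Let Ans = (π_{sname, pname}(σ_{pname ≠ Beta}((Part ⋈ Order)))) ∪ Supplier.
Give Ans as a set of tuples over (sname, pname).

Joining Part and Order on qty, pname yields {(2, Nova, 24, Zed), (34, Argo, 32, Rae), (5, Beta, 15, Yan), (5, Beta, 15, Zed), (5, Beta, 24, Yan), (5, Beta, 24, Zed)}.
Apply σ_{pname ≠ Beta}; surviving tuples: {(2, Nova, 24, Zed), (34, Argo, 32, Rae)}
Projecting to sname, pname: {(Rae, Argo), (Zed, Nova)}
Taking the union: {(Eve, Gamma), (Ivy, Echo), (Quin, Beta), (Rae, Argo), (Zed, Nova)}

{(Eve, Gamma), (Ivy, Echo), (Quin, Beta), (Rae, Argo), (Zed, Nova)}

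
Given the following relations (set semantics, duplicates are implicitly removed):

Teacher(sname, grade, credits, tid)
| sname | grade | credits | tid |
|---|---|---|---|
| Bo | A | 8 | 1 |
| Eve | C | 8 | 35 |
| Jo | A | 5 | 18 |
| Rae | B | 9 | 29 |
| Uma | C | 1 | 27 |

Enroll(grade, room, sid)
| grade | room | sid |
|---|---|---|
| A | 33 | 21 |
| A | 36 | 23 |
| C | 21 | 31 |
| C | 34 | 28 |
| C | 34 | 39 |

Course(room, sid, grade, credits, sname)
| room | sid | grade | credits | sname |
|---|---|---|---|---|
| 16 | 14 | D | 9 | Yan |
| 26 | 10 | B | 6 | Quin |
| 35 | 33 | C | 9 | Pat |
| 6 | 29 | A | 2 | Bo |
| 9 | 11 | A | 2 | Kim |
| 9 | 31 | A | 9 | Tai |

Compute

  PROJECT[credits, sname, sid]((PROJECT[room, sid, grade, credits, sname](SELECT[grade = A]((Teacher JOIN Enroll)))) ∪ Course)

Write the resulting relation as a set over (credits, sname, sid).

{(2, Bo, 29), (2, Kim, 11), (5, Jo, 21), (5, Jo, 23), (6, Quin, 10), (8, Bo, 21), (8, Bo, 23), (9, Pat, 33), (9, Tai, 31), (9, Yan, 14)}

Joining Teacher and Enroll on grade yields {(Bo, A, 8, 1, 33, 21), (Bo, A, 8, 1, 36, 23), (Eve, C, 8, 35, 21, 31), (Eve, C, 8, 35, 34, 28), (Eve, C, 8, 35, 34, 39), (Jo, A, 5, 18, 33, 21), (Jo, A, 5, 18, 36, 23), (Uma, C, 1, 27, 21, 31), (Uma, C, 1, 27, 34, 28), (Uma, C, 1, 27, 34, 39)}.
Apply σ_{grade = A}; surviving tuples: {(Bo, A, 8, 1, 33, 21), (Bo, A, 8, 1, 36, 23), (Jo, A, 5, 18, 33, 21), (Jo, A, 5, 18, 36, 23)}
Keep only column(s) room, sid, grade, credits, sname: {(33, 21, A, 5, Jo), (33, 21, A, 8, Bo), (36, 23, A, 5, Jo), (36, 23, A, 8, Bo)}
Union: {(33, 21, A, 5, Jo), (33, 21, A, 8, Bo), (36, 23, A, 5, Jo), (36, 23, A, 8, Bo)} with {(16, 14, D, 9, Yan), (26, 10, B, 6, Quin), (35, 33, C, 9, Pat), (6, 29, A, 2, Bo), (9, 11, A, 2, Kim), (9, 31, A, 9, Tai)} → {(16, 14, D, 9, Yan), (26, 10, B, 6, Quin), (33, 21, A, 5, Jo), (33, 21, A, 8, Bo), (35, 33, C, 9, Pat), (36, 23, A, 5, Jo), (36, 23, A, 8, Bo), (6, 29, A, 2, Bo), (9, 11, A, 2, Kim), (9, 31, A, 9, Tai)}
Keep only column(s) credits, sname, sid: {(2, Bo, 29), (2, Kim, 11), (5, Jo, 21), (5, Jo, 23), (6, Quin, 10), (8, Bo, 21), (8, Bo, 23), (9, Pat, 33), (9, Tai, 31), (9, Yan, 14)}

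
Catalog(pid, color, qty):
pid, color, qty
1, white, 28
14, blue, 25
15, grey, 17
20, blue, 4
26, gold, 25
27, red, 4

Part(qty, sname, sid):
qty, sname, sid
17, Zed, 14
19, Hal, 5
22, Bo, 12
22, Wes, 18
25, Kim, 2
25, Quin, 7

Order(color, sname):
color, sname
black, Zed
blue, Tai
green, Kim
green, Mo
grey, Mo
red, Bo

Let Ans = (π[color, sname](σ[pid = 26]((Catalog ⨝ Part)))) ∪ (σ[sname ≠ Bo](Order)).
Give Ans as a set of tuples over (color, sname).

{(black, Zed), (blue, Tai), (gold, Kim), (gold, Quin), (green, Kim), (green, Mo), (grey, Mo)}

Natural join on qty: {(14, blue, 25, Kim, 2), (14, blue, 25, Quin, 7), (15, grey, 17, Zed, 14), (26, gold, 25, Kim, 2), (26, gold, 25, Quin, 7)}
σ[pid = 26]: keep tuples satisfying pid = 26 → {(26, gold, 25, Kim, 2), (26, gold, 25, Quin, 7)}
π_{color, sname} gives {(gold, Kim), (gold, Quin)}.
σ[sname ≠ Bo]: keep tuples satisfying sname ≠ Bo → {(black, Zed), (blue, Tai), (green, Kim), (green, Mo), (grey, Mo)}
Taking the union: {(black, Zed), (blue, Tai), (gold, Kim), (gold, Quin), (green, Kim), (green, Mo), (grey, Mo)}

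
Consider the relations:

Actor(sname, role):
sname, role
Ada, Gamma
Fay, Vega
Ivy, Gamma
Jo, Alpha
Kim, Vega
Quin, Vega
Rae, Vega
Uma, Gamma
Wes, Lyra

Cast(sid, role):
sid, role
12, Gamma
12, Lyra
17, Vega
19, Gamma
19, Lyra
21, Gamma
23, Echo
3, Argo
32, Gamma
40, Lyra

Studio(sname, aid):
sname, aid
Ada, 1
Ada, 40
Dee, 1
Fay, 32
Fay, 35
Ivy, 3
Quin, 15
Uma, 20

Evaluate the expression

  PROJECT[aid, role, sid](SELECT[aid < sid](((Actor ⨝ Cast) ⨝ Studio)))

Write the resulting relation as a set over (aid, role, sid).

{(1, Gamma, 12), (1, Gamma, 19), (1, Gamma, 21), (1, Gamma, 32), (15, Vega, 17), (20, Gamma, 21), (20, Gamma, 32), (3, Gamma, 12), (3, Gamma, 19), (3, Gamma, 21), (3, Gamma, 32)}

Natural join on role: {(Ada, Gamma, 12), (Ada, Gamma, 19), (Ada, Gamma, 21), (Ada, Gamma, 32), (Fay, Vega, 17), (Ivy, Gamma, 12), (Ivy, Gamma, 19), (Ivy, Gamma, 21), (Ivy, Gamma, 32), (Kim, Vega, 17), (Quin, Vega, 17), (Rae, Vega, 17), (Uma, Gamma, 12), (Uma, Gamma, 19), (Uma, Gamma, 21), (Uma, Gamma, 32), (Wes, Lyra, 12), (Wes, Lyra, 19), (Wes, Lyra, 40)}
Natural join on sname: {(Ada, Gamma, 12, 1), (Ada, Gamma, 12, 40), (Ada, Gamma, 19, 1), (Ada, Gamma, 19, 40), (Ada, Gamma, 21, 1), (Ada, Gamma, 21, 40), (Ada, Gamma, 32, 1), (Ada, Gamma, 32, 40), (Fay, Vega, 17, 32), (Fay, Vega, 17, 35), (Ivy, Gamma, 12, 3), (Ivy, Gamma, 19, 3), (Ivy, Gamma, 21, 3), (Ivy, Gamma, 32, 3), (Quin, Vega, 17, 15), (Uma, Gamma, 12, 20), (Uma, Gamma, 19, 20), (Uma, Gamma, 21, 20), (Uma, Gamma, 32, 20)}
Apply σ_{aid < sid}; surviving tuples: {(Ada, Gamma, 12, 1), (Ada, Gamma, 19, 1), (Ada, Gamma, 21, 1), (Ada, Gamma, 32, 1), (Ivy, Gamma, 12, 3), (Ivy, Gamma, 19, 3), (Ivy, Gamma, 21, 3), (Ivy, Gamma, 32, 3), (Quin, Vega, 17, 15), (Uma, Gamma, 21, 20), (Uma, Gamma, 32, 20)}
Projecting to aid, role, sid: {(1, Gamma, 12), (1, Gamma, 19), (1, Gamma, 21), (1, Gamma, 32), (15, Vega, 17), (20, Gamma, 21), (20, Gamma, 32), (3, Gamma, 12), (3, Gamma, 19), (3, Gamma, 21), (3, Gamma, 32)}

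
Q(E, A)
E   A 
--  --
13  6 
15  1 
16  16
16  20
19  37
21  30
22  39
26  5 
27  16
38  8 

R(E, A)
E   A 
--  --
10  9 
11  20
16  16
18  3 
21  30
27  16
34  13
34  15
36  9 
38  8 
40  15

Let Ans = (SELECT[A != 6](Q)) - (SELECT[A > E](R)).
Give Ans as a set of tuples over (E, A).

Selection A != 6: {(15, 1), (16, 16), (16, 20), (19, 37), (21, 30), (22, 39), (26, 5), (27, 16), (38, 8)}
Selection A > E: {(11, 20), (21, 30)}
Taking the difference: {(15, 1), (16, 16), (16, 20), (19, 37), (22, 39), (26, 5), (27, 16), (38, 8)}

{(15, 1), (16, 16), (16, 20), (19, 37), (22, 39), (26, 5), (27, 16), (38, 8)}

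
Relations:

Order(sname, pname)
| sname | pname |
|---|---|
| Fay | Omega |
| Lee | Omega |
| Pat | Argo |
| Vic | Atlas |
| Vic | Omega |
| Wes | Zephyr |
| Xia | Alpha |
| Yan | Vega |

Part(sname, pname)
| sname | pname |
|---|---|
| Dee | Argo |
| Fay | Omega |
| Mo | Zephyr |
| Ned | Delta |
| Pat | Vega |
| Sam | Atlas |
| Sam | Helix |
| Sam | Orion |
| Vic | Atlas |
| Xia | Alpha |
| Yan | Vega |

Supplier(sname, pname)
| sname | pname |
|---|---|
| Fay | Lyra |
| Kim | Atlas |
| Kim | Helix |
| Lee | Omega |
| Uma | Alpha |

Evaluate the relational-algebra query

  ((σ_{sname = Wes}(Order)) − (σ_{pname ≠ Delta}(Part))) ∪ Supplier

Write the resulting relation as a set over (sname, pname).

Apply σ_{sname = Wes}; surviving tuples: {(Wes, Zephyr)}
Apply σ_{pname ≠ Delta}; surviving tuples: {(Dee, Argo), (Fay, Omega), (Mo, Zephyr), (Pat, Vega), (Sam, Atlas), (Sam, Helix), (Sam, Orion), (Vic, Atlas), (Xia, Alpha), (Yan, Vega)}
Difference: {(Wes, Zephyr)} with {(Dee, Argo), (Fay, Omega), (Mo, Zephyr), (Pat, Vega), (Sam, Atlas), (Sam, Helix), (Sam, Orion), (Vic, Atlas), (Xia, Alpha), (Yan, Vega)} → {(Wes, Zephyr)}
Union: {(Wes, Zephyr)} with {(Fay, Lyra), (Kim, Atlas), (Kim, Helix), (Lee, Omega), (Uma, Alpha)} → {(Fay, Lyra), (Kim, Atlas), (Kim, Helix), (Lee, Omega), (Uma, Alpha), (Wes, Zephyr)}

{(Fay, Lyra), (Kim, Atlas), (Kim, Helix), (Lee, Omega), (Uma, Alpha), (Wes, Zephyr)}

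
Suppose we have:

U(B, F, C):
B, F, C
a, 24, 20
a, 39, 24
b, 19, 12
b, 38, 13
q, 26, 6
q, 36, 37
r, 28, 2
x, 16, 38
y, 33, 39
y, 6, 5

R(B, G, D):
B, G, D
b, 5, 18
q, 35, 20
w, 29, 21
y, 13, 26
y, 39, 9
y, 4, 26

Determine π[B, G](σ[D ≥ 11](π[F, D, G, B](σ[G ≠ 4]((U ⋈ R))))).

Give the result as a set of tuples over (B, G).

Joining U and R on B yields {(b, 19, 12, 5, 18), (b, 38, 13, 5, 18), (q, 26, 6, 35, 20), (q, 36, 37, 35, 20), (y, 33, 39, 13, 26), (y, 33, 39, 39, 9), (y, 33, 39, 4, 26), (y, 6, 5, 13, 26), (y, 6, 5, 39, 9), (y, 6, 5, 4, 26)}.
Apply σ_{G ≠ 4}; surviving tuples: {(b, 19, 12, 5, 18), (b, 38, 13, 5, 18), (q, 26, 6, 35, 20), (q, 36, 37, 35, 20), (y, 33, 39, 13, 26), (y, 33, 39, 39, 9), (y, 6, 5, 13, 26), (y, 6, 5, 39, 9)}
Projecting to F, D, G, B: {(19, 18, 5, b), (26, 20, 35, q), (33, 26, 13, y), (33, 9, 39, y), (36, 20, 35, q), (38, 18, 5, b), (6, 26, 13, y), (6, 9, 39, y)}
Apply σ_{D ≥ 11}; surviving tuples: {(19, 18, 5, b), (26, 20, 35, q), (33, 26, 13, y), (36, 20, 35, q), (38, 18, 5, b), (6, 26, 13, y)}
Projecting to B, G (3 duplicate(s) eliminated): {(b, 5), (q, 35), (y, 13)}

{(b, 5), (q, 35), (y, 13)}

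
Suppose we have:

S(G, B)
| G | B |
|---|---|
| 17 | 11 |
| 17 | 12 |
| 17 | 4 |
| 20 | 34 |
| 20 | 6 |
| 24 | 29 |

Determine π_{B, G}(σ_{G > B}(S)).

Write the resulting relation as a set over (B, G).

{(11, 17), (12, 17), (4, 17), (6, 20)}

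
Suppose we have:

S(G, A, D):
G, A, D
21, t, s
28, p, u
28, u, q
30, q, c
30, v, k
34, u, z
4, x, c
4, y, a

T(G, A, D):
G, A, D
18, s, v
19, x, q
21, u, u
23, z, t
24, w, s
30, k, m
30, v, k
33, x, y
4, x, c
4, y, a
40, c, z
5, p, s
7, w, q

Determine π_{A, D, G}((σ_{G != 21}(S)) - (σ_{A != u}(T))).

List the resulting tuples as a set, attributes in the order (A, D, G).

{(p, u, 28), (q, c, 30), (u, q, 28), (u, z, 34)}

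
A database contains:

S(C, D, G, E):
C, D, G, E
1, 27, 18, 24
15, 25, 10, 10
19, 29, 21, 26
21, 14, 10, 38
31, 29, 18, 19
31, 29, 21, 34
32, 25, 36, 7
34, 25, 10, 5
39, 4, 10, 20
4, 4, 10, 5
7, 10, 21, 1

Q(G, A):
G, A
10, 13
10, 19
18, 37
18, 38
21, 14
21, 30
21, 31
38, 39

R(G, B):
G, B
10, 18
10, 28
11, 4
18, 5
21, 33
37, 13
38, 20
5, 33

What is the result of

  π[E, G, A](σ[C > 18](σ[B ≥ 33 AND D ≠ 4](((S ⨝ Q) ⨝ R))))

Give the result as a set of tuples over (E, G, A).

Natural join on G: {(1, 27, 18, 24, 37), (1, 27, 18, 24, 38), (15, 25, 10, 10, 13), (15, 25, 10, 10, 19), (19, 29, 21, 26, 14), (19, 29, 21, 26, 30), (19, 29, 21, 26, 31), (21, 14, 10, 38, 13), (21, 14, 10, 38, 19), (31, 29, 18, 19, 37), (31, 29, 18, 19, 38), (31, 29, 21, 34, 14), (31, 29, 21, 34, 30), (31, 29, 21, 34, 31), (34, 25, 10, 5, 13), (34, 25, 10, 5, 19), (39, 4, 10, 20, 13), (39, 4, 10, 20, 19), (4, 4, 10, 5, 13), (4, 4, 10, 5, 19), (7, 10, 21, 1, 14), (7, 10, 21, 1, 30), (7, 10, 21, 1, 31)}
Natural join on G: {(1, 27, 18, 24, 37, 5), (1, 27, 18, 24, 38, 5), (15, 25, 10, 10, 13, 18), (15, 25, 10, 10, 13, 28), (15, 25, 10, 10, 19, 18), (15, 25, 10, 10, 19, 28), (19, 29, 21, 26, 14, 33), (19, 29, 21, 26, 30, 33), (19, 29, 21, 26, 31, 33), (21, 14, 10, 38, 13, 18), (21, 14, 10, 38, 13, 28), (21, 14, 10, 38, 19, 18), (21, 14, 10, 38, 19, 28), (31, 29, 18, 19, 37, 5), (31, 29, 18, 19, 38, 5), (31, 29, 21, 34, 14, 33), (31, 29, 21, 34, 30, 33), (31, 29, 21, 34, 31, 33), (34, 25, 10, 5, 13, 18), (34, 25, 10, 5, 13, 28), (34, 25, 10, 5, 19, 18), (34, 25, 10, 5, 19, 28), (39, 4, 10, 20, 13, 18), (39, 4, 10, 20, 13, 28), (39, 4, 10, 20, 19, 18), (39, 4, 10, 20, 19, 28), (4, 4, 10, 5, 13, 18), (4, 4, 10, 5, 13, 28), (4, 4, 10, 5, 19, 18), (4, 4, 10, 5, 19, 28), (7, 10, 21, 1, 14, 33), (7, 10, 21, 1, 30, 33), (7, 10, 21, 1, 31, 33)}
Filtering on B ≥ 33 AND D ≠ 4 leaves {(19, 29, 21, 26, 14, 33), (19, 29, 21, 26, 30, 33), (19, 29, 21, 26, 31, 33), (31, 29, 21, 34, 14, 33), (31, 29, 21, 34, 30, 33), (31, 29, 21, 34, 31, 33), (7, 10, 21, 1, 14, 33), (7, 10, 21, 1, 30, 33), (7, 10, 21, 1, 31, 33)}.
Filtering on C > 18 leaves {(19, 29, 21, 26, 14, 33), (19, 29, 21, 26, 30, 33), (19, 29, 21, 26, 31, 33), (31, 29, 21, 34, 14, 33), (31, 29, 21, 34, 30, 33), (31, 29, 21, 34, 31, 33)}.
Projecting to E, G, A: {(26, 21, 14), (26, 21, 30), (26, 21, 31), (34, 21, 14), (34, 21, 30), (34, 21, 31)}

{(26, 21, 14), (26, 21, 30), (26, 21, 31), (34, 21, 14), (34, 21, 30), (34, 21, 31)}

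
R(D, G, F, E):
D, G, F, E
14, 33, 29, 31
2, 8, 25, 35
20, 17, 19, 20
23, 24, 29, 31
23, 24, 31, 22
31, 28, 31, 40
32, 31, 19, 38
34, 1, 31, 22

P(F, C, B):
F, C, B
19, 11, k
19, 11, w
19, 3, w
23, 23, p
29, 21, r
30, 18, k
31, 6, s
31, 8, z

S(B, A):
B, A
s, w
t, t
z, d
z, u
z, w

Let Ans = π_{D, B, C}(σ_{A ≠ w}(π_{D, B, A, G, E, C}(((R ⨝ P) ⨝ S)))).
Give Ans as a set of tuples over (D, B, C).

Natural join on F: {(14, 33, 29, 31, 21, r), (20, 17, 19, 20, 11, k), (20, 17, 19, 20, 11, w), (20, 17, 19, 20, 3, w), (23, 24, 29, 31, 21, r), (23, 24, 31, 22, 6, s), (23, 24, 31, 22, 8, z), (31, 28, 31, 40, 6, s), (31, 28, 31, 40, 8, z), (32, 31, 19, 38, 11, k), (32, 31, 19, 38, 11, w), (32, 31, 19, 38, 3, w), (34, 1, 31, 22, 6, s), (34, 1, 31, 22, 8, z)}
Natural join on B: {(23, 24, 31, 22, 6, s, w), (23, 24, 31, 22, 8, z, d), (23, 24, 31, 22, 8, z, u), (23, 24, 31, 22, 8, z, w), (31, 28, 31, 40, 6, s, w), (31, 28, 31, 40, 8, z, d), (31, 28, 31, 40, 8, z, u), (31, 28, 31, 40, 8, z, w), (34, 1, 31, 22, 6, s, w), (34, 1, 31, 22, 8, z, d), (34, 1, 31, 22, 8, z, u), (34, 1, 31, 22, 8, z, w)}
Projecting to D, B, A, G, E, C: {(23, s, w, 24, 22, 6), (23, z, d, 24, 22, 8), (23, z, u, 24, 22, 8), (23, z, w, 24, 22, 8), (31, s, w, 28, 40, 6), (31, z, d, 28, 40, 8), (31, z, u, 28, 40, 8), (31, z, w, 28, 40, 8), (34, s, w, 1, 22, 6), (34, z, d, 1, 22, 8), (34, z, u, 1, 22, 8), (34, z, w, 1, 22, 8)}
Filtering on A ≠ w leaves {(23, z, d, 24, 22, 8), (23, z, u, 24, 22, 8), (31, z, d, 28, 40, 8), (31, z, u, 28, 40, 8), (34, z, d, 1, 22, 8), (34, z, u, 1, 22, 8)}.
Projecting to D, B, C (3 duplicate(s) eliminated): {(23, z, 8), (31, z, 8), (34, z, 8)}

{(23, z, 8), (31, z, 8), (34, z, 8)}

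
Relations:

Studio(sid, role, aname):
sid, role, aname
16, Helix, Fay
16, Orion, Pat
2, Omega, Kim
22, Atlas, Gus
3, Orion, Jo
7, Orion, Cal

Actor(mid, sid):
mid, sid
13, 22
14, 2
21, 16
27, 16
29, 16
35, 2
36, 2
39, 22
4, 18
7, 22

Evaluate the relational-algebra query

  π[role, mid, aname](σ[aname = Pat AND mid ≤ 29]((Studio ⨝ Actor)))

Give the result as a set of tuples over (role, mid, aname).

Studio ⋈ Actor (natural join on sid): {(16, Helix, Fay, 21), (16, Helix, Fay, 27), (16, Helix, Fay, 29), (16, Orion, Pat, 21), (16, Orion, Pat, 27), (16, Orion, Pat, 29), (2, Omega, Kim, 14), (2, Omega, Kim, 35), (2, Omega, Kim, 36), (22, Atlas, Gus, 13), (22, Atlas, Gus, 39), (22, Atlas, Gus, 7)}
Selection aname = Pat AND mid ≤ 29: {(16, Orion, Pat, 21), (16, Orion, Pat, 27), (16, Orion, Pat, 29)}
Projecting to role, mid, aname: {(Orion, 21, Pat), (Orion, 27, Pat), (Orion, 29, Pat)}

{(Orion, 21, Pat), (Orion, 27, Pat), (Orion, 29, Pat)}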